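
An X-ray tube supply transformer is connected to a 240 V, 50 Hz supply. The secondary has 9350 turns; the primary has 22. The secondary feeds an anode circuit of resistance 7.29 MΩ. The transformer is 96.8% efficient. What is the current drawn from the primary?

I_p ≈ 6.14 A

V_s = 240 × 9350/22 = 102000 V.
I_s = V_s/R = 102000/(7.29×10^6) = 0.013992 A.
P_out = V_s I_s = 102000 × 0.013992 = 1427.2 W.
P_in = P_out/η = 1427.2/0.968 = 1474.3 W.
I_p = P_in/V_p = 1474.3/240 = 6.14 A.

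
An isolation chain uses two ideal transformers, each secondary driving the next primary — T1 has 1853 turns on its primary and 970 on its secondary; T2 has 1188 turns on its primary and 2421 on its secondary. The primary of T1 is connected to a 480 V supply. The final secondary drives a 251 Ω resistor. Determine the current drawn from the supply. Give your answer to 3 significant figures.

Secondary of T1: V = 480.00 × 970/1853 = 251.27 V.
Secondary of T2: V = 251.27 × 2421/1188 = 512.05 V.
I_load = 512.05/251 = 2.0401 A, so P_out = 512.05 × 2.0401 = 1044.6 W.
All ideal ⇒ P_in = P_out, so I_supply = 1044.6/480 = 2.18 A.

I_supply ≈ 2.18 A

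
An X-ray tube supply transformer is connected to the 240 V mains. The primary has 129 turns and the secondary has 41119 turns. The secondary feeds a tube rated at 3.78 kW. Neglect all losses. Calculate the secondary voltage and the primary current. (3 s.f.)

V_s = V_p × N_s/N_p = 240 × 41119/129 = 76500 V.
I_s = P/V_s = 3780/76500 = 0.049411 A.
I_p = I_s × N_s/N_p = 0.049411 × 41119/129 = 15.8 A.

V_s ≈ 76500 V, I_p ≈ 15.8 A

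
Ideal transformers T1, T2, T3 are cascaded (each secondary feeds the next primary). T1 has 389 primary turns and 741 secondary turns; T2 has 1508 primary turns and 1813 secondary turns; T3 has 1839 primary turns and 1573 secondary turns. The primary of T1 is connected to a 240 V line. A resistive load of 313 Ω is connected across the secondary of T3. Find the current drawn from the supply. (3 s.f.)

I_supply ≈ 2.94 A

After T1: V = 240.00 × 741/389 = 457.17 V.
After T2: V = 457.17 × 1813/1508 = 549.64 V.
After T3: V = 549.64 × 1573/1839 = 470.14 V.
I_load = 470.14/313 = 1.5020 A, so P_out = 470.14 × 1.5020 = 706.16 W.
All ideal ⇒ P_in = P_out, so I_supply = 706.16/240 = 2.94 A.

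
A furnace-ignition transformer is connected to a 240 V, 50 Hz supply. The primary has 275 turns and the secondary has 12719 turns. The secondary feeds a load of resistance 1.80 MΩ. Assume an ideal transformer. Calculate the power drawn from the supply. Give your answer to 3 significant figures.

P ≈ 68.5 W

V_s = V_p × N_s/N_p = 240 × 12719/275 = 11100 V.
I_s = V_s/R = 11100/(1.80×10^6) = 0.0061668 A.
I_p = I_s × N_s/N_p = 0.0061668 × 12719/275 = 0.28522 A.
P = V_p I_p = 240 × 0.28522 = 68.5 W.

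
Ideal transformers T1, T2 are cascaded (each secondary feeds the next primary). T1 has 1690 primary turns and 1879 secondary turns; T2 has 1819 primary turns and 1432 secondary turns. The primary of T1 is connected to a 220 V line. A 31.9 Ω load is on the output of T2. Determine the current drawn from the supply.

I_supply ≈ 5.28 A

After T1: V = 220.00 × 1879/1690 = 244.60 V.
After T2: V = 244.60 × 1432/1819 = 192.56 V.
I_load = 192.56/31.9 = 6.0365 A, so P_out = 192.56 × 6.0365 = 1162.4 W.
All ideal ⇒ P_in = P_out, so I_supply = 1162.4/220 = 5.28 A.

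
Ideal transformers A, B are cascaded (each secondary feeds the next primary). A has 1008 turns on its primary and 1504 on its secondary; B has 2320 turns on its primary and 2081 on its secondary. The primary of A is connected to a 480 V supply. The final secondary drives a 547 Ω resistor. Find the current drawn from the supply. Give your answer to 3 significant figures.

I_supply ≈ 1.57 A

After A: V = 480.00 × 1504/1008 = 716.19 V.
After B: V = 716.19 × 2081/2320 = 642.41 V.
I_load = 642.41/547 = 1.1744 A, so P_out = 642.41 × 1.1744 = 754.46 W.
All ideal ⇒ P_in = P_out, so I_supply = 754.46/480 = 1.57 A.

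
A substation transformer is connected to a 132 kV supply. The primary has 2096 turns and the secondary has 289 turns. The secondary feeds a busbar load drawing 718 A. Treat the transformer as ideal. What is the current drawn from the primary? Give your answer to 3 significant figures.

For an ideal transformer I_p N_p = I_s N_s, so I_p = 718 × 289/2096 = 99.0 A.

I_p ≈ 99.0 A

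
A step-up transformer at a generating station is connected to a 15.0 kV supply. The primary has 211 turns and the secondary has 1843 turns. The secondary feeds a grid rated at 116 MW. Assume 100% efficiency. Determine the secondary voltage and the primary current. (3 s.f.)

V_s = V_p × N_s/N_p = 15000 × 1843/211 = 131020 V.
I_s = P/V_s = 1.16×10^8/131020 = 885.37 A.
I_p = I_s × N_s/N_p = 885.37 × 1843/211 = 7730 A.

V_s ≈ 131000 V, I_p ≈ 7730 A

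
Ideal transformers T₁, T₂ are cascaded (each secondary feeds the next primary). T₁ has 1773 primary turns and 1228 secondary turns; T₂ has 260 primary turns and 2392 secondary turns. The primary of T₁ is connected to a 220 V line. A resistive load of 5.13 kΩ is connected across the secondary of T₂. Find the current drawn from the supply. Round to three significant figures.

I_supply ≈ 1.74 A

After T₁: V = 220.00 × 1228/1773 = 152.37 V.
After T₂: V = 152.37 × 2392/260 = 1401.8 V.
I_load = 1401.8/5130 = 0.27326 A, so P_out = 1401.8 × 0.27326 = 383.07 W.
All ideal ⇒ P_in = P_out, so I_supply = 383.07/220 = 1.74 A.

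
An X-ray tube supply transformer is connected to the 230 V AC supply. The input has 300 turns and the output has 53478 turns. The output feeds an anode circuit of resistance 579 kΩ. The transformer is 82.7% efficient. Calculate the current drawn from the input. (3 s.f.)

V_out = 230 × 53478/300 = 41000 V.
I_out = V_out/R = 41000/579000 = 0.070811 A.
P_out = V_out I_out = 41000 × 0.070811 = 2903.3 W.
P_in = P_out/η = 2903.3/0.827 = 3510.6 W.
I_in = P_in/V_in = 3510.6/230 = 15.3 A.

I_in ≈ 15.3 A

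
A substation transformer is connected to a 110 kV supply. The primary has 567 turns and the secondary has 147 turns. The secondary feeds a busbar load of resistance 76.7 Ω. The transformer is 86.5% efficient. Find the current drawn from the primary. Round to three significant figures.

V_s = 110000 × 147/567 = 28519 V.
I_s = V_s/R = 28519/76.7 = 371.82 A.
P_out = V_s I_s = 28519 × 371.82 = 1.0604×10^7 W.
P_in = P_out/η = 1.0604×10^7/0.865 = 1.2259×10^7 W.
I_p = P_in/V_p = 1.2259×10^7/110000 = 111 A.

I_p ≈ 111 A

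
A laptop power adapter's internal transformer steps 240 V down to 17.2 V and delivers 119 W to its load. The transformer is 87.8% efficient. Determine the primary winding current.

I_p ≈ 0.565 A

P_in = P_out/η = 119/0.878 = 135.54 W.
I_p = P_in/V_p = 135.54/240 = 0.565 A.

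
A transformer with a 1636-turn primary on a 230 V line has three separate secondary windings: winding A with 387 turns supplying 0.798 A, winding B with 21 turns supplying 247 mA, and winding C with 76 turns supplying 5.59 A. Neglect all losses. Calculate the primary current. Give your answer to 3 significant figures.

V_A = 230 × 387/1636 = 54.407 V; V_B = 230 × 21/1636 = 2.9523 V; V_C = 230 × 76/1636 = 10.685 V.
P_out = V_A I_A + V_B I_B + V_C I_C = 54.407×0.798 + 2.9523×0.247 + 10.685×5.59 = 43.417 + 0.72922 + 59.727 = 103.87 W.
Ideal ⇒ P_in = P_out, so I_p = P_out/V_p = 103.87/230 = 0.452 A.

I_p ≈ 0.452 A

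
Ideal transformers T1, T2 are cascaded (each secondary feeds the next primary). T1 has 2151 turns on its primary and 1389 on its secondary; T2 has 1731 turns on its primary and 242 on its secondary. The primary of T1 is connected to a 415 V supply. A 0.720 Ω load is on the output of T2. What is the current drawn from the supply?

Secondary of T1: V = 415.00 × 1389/2151 = 267.98 V.
Secondary of T2: V = 267.98 × 242/1731 = 37.465 V.
I_load = 37.465/0.720 = 52.035 A, so P_out = 37.465 × 52.035 = 1949.5 W.
All ideal ⇒ P_in = P_out, so I_supply = 1949.5/415 = 4.70 A.

I_supply ≈ 4.70 A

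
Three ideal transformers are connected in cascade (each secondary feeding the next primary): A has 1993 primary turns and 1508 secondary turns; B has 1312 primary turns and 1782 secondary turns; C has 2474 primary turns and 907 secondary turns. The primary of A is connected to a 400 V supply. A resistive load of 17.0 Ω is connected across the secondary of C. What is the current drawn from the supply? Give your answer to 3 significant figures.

I_supply ≈ 3.34 A

Secondary of A: V = 400.00 × 1508/1993 = 302.66 V.
Secondary of B: V = 302.66 × 1782/1312 = 411.08 V.
Secondary of C: V = 411.08 × 907/2474 = 150.71 V.
I_load = 150.71/17.0 = 8.8652 A, so P_out = 150.71 × 8.8652 = 1336.0 W.
All ideal ⇒ P_in = P_out, so I_supply = 1336.0/400 = 3.34 A.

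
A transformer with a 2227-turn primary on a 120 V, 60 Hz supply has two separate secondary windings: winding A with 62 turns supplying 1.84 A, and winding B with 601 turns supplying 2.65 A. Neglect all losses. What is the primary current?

V_A = 120 × 62/2227 = 3.3408 V; V_B = 120 × 601/2227 = 32.384 V.
P_out = V_A I_A + V_B I_B = 3.3408×1.84 + 32.384×2.65 = 6.1471 + 85.819 = 91.966 W.
Ideal ⇒ P_in = P_out, so I_p = P_out/V_p = 91.966/120 = 0.766 A.

I_p ≈ 0.766 A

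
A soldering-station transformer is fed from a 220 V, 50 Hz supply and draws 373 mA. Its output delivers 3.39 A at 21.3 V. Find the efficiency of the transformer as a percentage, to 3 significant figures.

P_in = 220 × 0.373 = 82.0600 W.
P_out = 21.3 × 3.39 = 72.2070 W.
η = P_out/P_in = 72.2070/82.0600 = 0.880.

η ≈ 88.0%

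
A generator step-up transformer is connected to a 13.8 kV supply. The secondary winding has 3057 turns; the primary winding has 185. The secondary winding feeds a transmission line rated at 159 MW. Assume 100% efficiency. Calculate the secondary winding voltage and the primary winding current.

V_s ≈ 228000 V, I_p ≈ 11500 A

V_s = V_p × N_s/N_p = 13800 × 3057/185 = 228040 V.
I_s = P/V_s = 1.59×10^8/228040 = 697.26 A.
I_p = I_s × N_s/N_p = 697.26 × 3057/185 = 11500 A.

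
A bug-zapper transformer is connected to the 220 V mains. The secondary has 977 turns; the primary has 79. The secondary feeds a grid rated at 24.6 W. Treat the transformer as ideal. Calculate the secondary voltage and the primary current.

V_s ≈ 2720 V, I_p ≈ 0.112 A

V_s = V_p × N_s/N_p = 220 × 977/79 = 2720.8 V.
I_s = P/V_s = 24.6/2720.8 = 0.0090416 A.
I_p = I_s × N_s/N_p = 0.0090416 × 977/79 = 0.112 A.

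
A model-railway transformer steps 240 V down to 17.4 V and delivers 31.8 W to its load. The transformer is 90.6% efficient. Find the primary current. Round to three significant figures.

P_in = P_out/η = 31.8/0.906 = 35.099 W.
I_p = P_in/V_p = 35.099/240 = 0.146 A.

I_p ≈ 0.146 A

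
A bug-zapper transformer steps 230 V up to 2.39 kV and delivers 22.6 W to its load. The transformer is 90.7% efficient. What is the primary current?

I_p ≈ 0.108 A

P_in = P_out/η = 22.6/0.907 = 24.917 W.
I_p = P_in/V_p = 24.917/230 = 0.108 A.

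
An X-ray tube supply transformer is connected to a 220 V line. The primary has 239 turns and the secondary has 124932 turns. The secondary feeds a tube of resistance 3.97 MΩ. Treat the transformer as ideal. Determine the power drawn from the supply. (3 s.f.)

V_s = V_p × N_s/N_p = 220 × 124932/239 = 115000 V.
I_s = V_s/R = 115000/(3.97×10^6) = 0.028967 A.
I_p = I_s × N_s/N_p = 0.028967 × 124932/239 = 15.142 A.
P = V_p I_p = 220 × 15.142 = 3330 W.

P ≈ 3330 W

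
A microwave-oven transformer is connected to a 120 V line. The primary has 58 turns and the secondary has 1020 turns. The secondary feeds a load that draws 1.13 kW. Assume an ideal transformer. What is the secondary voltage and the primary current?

V_s ≈ 2110 V, I_p ≈ 9.42 A

V_s = V_p × N_s/N_p = 120 × 1020/58 = 2110.3 V.
I_s = P/V_s = 1130/2110.3 = 0.53546 A.
I_p = I_s × N_s/N_p = 0.53546 × 1020/58 = 9.42 A.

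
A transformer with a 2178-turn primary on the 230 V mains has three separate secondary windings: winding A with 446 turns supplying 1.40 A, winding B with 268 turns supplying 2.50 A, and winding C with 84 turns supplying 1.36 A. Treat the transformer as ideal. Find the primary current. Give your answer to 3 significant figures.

V_A = 230 × 446/2178 = 47.098 V; V_B = 230 × 268/2178 = 28.301 V; V_C = 230 × 84/2178 = 8.8705 V.
P_out = V_A I_A + V_B I_B + V_C I_C = 47.098×1.40 + 28.301×2.50 + 8.8705×1.36 = 65.938 + 70.753 + 12.064 = 148.75 W.
Ideal ⇒ P_in = P_out, so I_p = P_out/V_p = 148.75/230 = 0.647 A.

I_p ≈ 0.647 A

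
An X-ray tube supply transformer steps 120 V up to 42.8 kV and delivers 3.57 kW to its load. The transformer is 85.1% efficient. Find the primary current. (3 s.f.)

I_p ≈ 35.0 A

P_in = P_out/η = 3570/0.851 = 4195.1 W.
I_p = P_in/V_p = 4195.1/120 = 35.0 A.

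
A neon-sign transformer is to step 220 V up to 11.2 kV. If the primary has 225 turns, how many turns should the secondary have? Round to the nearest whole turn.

N_s = 11455 turns

N_s/N_p = V_s/V_p, so N_s = 225 × 11200/220 = 11454.5 ≈ 11455 turns.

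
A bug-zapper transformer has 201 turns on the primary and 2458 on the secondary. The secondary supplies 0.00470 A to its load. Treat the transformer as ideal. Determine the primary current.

I_p ≈ 0.0575 A

For an ideal transformer I_p/I_s = N_s/N_p, so I_p = 0.00470 × 2458/201 = 0.0575 A.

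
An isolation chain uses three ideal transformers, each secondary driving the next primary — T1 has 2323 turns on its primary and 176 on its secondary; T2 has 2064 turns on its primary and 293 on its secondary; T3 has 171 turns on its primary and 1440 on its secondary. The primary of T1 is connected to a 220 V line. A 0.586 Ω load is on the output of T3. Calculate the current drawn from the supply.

I_supply ≈ 3.08 A

Secondary of T1: V = 220.00 × 176/2323 = 16.668 V.
Secondary of T2: V = 16.668 × 293/2064 = 2.3662 V.
Secondary of T3: V = 2.3662 × 1440/171 = 19.926 V.
I_load = 19.926/0.586 = 34.003 A, so P_out = 19.926 × 34.003 = 677.52 W.
All ideal ⇒ P_in = P_out, so I_supply = 677.52/220 = 3.08 A.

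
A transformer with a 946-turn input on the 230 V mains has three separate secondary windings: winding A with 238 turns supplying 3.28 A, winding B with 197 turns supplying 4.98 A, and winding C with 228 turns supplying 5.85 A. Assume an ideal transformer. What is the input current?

I_in ≈ 3.27 A

V_A = 230 × 238/946 = 57.865 V; V_B = 230 × 197/946 = 47.896 V; V_C = 230 × 228/946 = 55.433 V.
P_out = V_A I_A + V_B I_B + V_C I_C = 57.865×3.28 + 47.896×4.98 + 55.433×5.85 = 189.80 + 238.52 + 324.29 = 752.61 W.
Ideal ⇒ P_in = P_out, so I_in = P_out/V_in = 752.61/230 = 3.27 A.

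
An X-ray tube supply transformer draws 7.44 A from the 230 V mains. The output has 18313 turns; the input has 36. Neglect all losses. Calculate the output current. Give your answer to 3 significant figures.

I_out ≈ 0.0146 A

I_out/I_in = N_in/N_out, so I_out = 7.44 × 36/18313 = 0.0146 A.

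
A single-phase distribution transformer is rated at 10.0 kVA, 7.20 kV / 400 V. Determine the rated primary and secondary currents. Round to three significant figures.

I_p ≈ 1.39 A, I_s ≈ 25.0 A

I_p = S/V_p = 10000/7200 = 1.39 A.
I_s = S/V_s = 10000/400 = 25.0 A.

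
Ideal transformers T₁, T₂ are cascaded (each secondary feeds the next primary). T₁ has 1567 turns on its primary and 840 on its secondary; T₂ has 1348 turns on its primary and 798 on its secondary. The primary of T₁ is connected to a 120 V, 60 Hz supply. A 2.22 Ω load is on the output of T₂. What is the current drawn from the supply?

Secondary of T₁: V = 120.00 × 840/1567 = 64.327 V.
Secondary of T₂: V = 64.327 × 798/1348 = 38.081 V.
I_load = 38.081/2.22 = 17.153 A, so P_out = 38.081 × 17.153 = 653.21 W.
All ideal ⇒ P_in = P_out, so I_supply = 653.21/120 = 5.44 A.

I_supply ≈ 5.44 A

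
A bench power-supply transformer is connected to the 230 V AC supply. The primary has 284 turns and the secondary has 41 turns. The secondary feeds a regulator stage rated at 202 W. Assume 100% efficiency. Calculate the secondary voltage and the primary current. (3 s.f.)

V_s ≈ 33.2 V, I_p ≈ 0.878 A

V_s = V_p × N_s/N_p = 230 × 41/284 = 33.204 V.
I_s = P/V_s = 202/33.204 = 6.0836 A.
I_p = I_s × N_s/N_p = 6.0836 × 41/284 = 0.878 A.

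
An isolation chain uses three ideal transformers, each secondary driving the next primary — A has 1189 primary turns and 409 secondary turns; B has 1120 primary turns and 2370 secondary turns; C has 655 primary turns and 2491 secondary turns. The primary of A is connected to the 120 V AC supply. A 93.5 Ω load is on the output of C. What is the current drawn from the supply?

I_supply ≈ 9.84 A

Secondary of A: V = 120.00 × 409/1189 = 41.278 V.
Secondary of B: V = 41.278 × 2370/1120 = 87.348 V.
Secondary of C: V = 87.348 × 2491/655 = 332.19 V.
I_load = 332.19/93.5 = 3.5528 A, so P_out = 332.19 × 3.5528 = 1180.2 W.
All ideal ⇒ P_in = P_out, so I_supply = 1180.2/120 = 9.84 A.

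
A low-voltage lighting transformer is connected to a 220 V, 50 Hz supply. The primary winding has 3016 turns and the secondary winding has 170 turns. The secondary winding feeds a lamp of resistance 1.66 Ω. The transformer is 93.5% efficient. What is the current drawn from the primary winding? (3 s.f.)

I_p ≈ 0.450 A

V_s = 220 × 170/3016 = 12.401 V.
I_s = V_s/R = 12.401/1.66 = 7.4702 A.
P_out = V_s I_s = 12.401 × 7.4702 = 92.634 W.
P_in = P_out/η = 92.634/0.935 = 99.074 W.
I_p = P_in/V_p = 99.074/220 = 0.450 A.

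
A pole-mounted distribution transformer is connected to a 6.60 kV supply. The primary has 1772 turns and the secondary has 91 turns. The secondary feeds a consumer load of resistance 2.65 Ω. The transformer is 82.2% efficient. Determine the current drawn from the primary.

V_s = 6600 × 91/1772 = 338.94 V.
I_s = V_s/R = 338.94/2.65 = 127.90 A.
P_out = V_s I_s = 338.94 × 127.90 = 43351 W.
P_in = P_out/η = 43351/0.822 = 52738 W.
I_p = P_in/V_p = 52738/6600 = 7.99 A.

I_p ≈ 7.99 A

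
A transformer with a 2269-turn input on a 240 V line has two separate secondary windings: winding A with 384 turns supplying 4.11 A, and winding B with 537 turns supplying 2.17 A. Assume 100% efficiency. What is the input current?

V_A = 240 × 384/2269 = 40.617 V; V_B = 240 × 537/2269 = 56.800 V.
P_out = V_A I_A + V_B I_B = 40.617×4.11 + 56.800×2.17 = 166.94 + 123.26 = 290.19 W.
Ideal ⇒ P_in = P_out, so I_in = P_out/V_in = 290.19/240 = 1.21 A.

I_in ≈ 1.21 A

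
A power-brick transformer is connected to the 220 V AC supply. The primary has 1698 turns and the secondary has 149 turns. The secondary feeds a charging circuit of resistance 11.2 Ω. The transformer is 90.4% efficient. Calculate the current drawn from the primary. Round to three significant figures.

I_p ≈ 0.167 A

V_s = 220 × 149/1698 = 19.305 V.
I_s = V_s/R = 19.305/11.2 = 1.7237 A.
P_out = V_s I_s = 19.305 × 1.7237 = 33.275 W.
P_in = P_out/η = 33.275/0.904 = 36.809 W.
I_p = P_in/V_p = 36.809/220 = 0.167 A.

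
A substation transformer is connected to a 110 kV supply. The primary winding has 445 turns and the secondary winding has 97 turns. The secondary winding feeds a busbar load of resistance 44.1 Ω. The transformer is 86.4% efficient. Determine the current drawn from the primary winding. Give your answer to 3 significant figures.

I_p ≈ 137 A

V_s = 110000 × 97/445 = 23978 V.
I_s = V_s/R = 23978/44.1 = 543.71 A.
P_out = V_s I_s = 23978 × 543.71 = 1.3037×10^7 W.
P_in = P_out/η = 1.3037×10^7/0.864 = 1.5089×10^7 W.
I_p = P_in/V_p = 1.5089×10^7/110000 = 137 A.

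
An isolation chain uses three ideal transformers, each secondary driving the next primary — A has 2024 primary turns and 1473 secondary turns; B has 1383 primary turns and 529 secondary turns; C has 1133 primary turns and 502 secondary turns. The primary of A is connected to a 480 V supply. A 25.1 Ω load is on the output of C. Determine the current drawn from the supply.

Secondary of A: V = 480.00 × 1473/2024 = 349.33 V.
Secondary of B: V = 349.33 × 529/1383 = 133.62 V.
Secondary of C: V = 133.62 × 502/1133 = 59.203 V.
I_load = 59.203/25.1 = 2.3587 A, so P_out = 59.203 × 2.3587 = 139.64 W.
All ideal ⇒ P_in = P_out, so I_supply = 139.64/480 = 0.291 A.

I_supply ≈ 0.291 A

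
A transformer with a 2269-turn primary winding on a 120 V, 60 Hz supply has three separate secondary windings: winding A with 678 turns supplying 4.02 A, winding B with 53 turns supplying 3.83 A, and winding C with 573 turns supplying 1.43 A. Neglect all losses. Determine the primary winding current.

I_p ≈ 1.65 A

V_A = 120 × 678/2269 = 35.857 V; V_B = 120 × 53/2269 = 2.8030 V; V_C = 120 × 573/2269 = 30.304 V.
P_out = V_A I_A + V_B I_B + V_C I_C = 35.857×4.02 + 2.8030×3.83 + 30.304×1.43 = 144.15 + 10.735 + 43.335 = 198.22 W.
Ideal ⇒ P_in = P_out, so I_p = P_out/V_p = 198.22/120 = 1.65 A.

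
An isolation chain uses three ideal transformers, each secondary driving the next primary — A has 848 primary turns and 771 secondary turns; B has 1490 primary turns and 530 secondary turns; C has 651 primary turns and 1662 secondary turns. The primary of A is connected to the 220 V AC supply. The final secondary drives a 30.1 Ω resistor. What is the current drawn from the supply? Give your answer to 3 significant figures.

After A: V = 220.00 × 771/848 = 200.02 V.
After B: V = 200.02 × 530/1490 = 71.149 V.
After C: V = 71.149 × 1662/651 = 181.64 V.
I_load = 181.64/30.1 = 6.0347 A, so P_out = 181.64 × 6.0347 = 1096.2 W.
All ideal ⇒ P_in = P_out, so I_supply = 1096.2/220 = 4.98 A.

I_supply ≈ 4.98 A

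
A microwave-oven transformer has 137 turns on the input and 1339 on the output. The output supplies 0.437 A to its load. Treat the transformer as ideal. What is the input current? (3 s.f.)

I_in ≈ 4.27 A

For an ideal transformer I_in/I_out = N_out/N_in, so I_in = 0.437 × 1339/137 = 4.27 A.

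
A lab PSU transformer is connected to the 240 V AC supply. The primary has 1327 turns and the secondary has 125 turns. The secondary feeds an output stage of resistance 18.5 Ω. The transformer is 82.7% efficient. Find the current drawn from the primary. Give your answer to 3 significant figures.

V_s = 240 × 125/1327 = 22.607 V.
I_s = V_s/R = 22.607/18.5 = 1.2220 A.
P_out = V_s I_s = 22.607 × 1.2220 = 27.627 W.
P_in = P_out/η = 27.627/0.827 = 33.406 W.
I_p = P_in/V_p = 33.406/240 = 0.139 A.

I_p ≈ 0.139 A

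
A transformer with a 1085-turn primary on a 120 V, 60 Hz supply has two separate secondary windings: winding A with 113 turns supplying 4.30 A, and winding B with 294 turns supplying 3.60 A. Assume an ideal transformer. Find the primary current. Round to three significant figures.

I_p ≈ 1.42 A

V_A = 120 × 113/1085 = 12.498 V; V_B = 120 × 294/1085 = 32.516 V.
P_out = V_A I_A + V_B I_B = 12.498×4.30 + 32.516×3.60 = 53.740 + 117.06 = 170.80 W.
Ideal ⇒ P_in = P_out, so I_p = P_out/V_p = 170.80/120 = 1.42 A.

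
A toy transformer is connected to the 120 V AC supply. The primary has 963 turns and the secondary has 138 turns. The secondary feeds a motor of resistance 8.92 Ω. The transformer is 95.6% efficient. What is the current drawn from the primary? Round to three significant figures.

V_s = 120 × 138/963 = 17.196 V.
I_s = V_s/R = 17.196/8.92 = 1.9278 A.
P_out = V_s I_s = 17.196 × 1.9278 = 33.152 W.
P_in = P_out/η = 33.152/0.956 = 34.677 W.
I_p = P_in/V_p = 34.677/120 = 0.289 A.

I_p ≈ 0.289 A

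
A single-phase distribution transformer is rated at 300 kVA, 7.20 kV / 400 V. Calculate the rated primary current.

I_p ≈ 41.7 A

I_p = S/V_p = 300000/7200 = 41.7 A.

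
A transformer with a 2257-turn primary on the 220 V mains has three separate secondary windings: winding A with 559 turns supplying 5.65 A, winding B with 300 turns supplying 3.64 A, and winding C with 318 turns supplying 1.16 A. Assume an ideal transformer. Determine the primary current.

I_p ≈ 2.05 A

V_A = 220 × 559/2257 = 54.488 V; V_B = 220 × 300/2257 = 29.242 V; V_C = 220 × 318/2257 = 30.997 V.
P_out = V_A I_A + V_B I_B + V_C I_C = 54.488×5.65 + 29.242×3.64 + 30.997×1.16 = 307.86 + 106.44 + 35.956 = 450.26 W.
Ideal ⇒ P_in = P_out, so I_p = P_out/V_p = 450.26/220 = 2.05 A.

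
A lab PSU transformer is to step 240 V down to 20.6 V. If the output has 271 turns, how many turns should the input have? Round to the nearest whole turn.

N_in/N_out = V_in/V_out, so N_in = 271 × 240/20.6 = 3157.3 ≈ 3157 turns.

N_in = 3157 turns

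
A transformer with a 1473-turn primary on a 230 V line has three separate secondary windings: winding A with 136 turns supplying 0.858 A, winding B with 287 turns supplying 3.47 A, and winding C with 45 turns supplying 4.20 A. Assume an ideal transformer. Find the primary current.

V_A = 230 × 136/1473 = 21.236 V; V_B = 230 × 287/1473 = 44.813 V; V_C = 230 × 45/1473 = 7.0265 V.
P_out = V_A I_A + V_B I_B + V_C I_C = 21.236×0.858 + 44.813×3.47 + 7.0265×4.20 = 18.220 + 155.50 + 29.511 = 203.23 W.
Ideal ⇒ P_in = P_out, so I_p = P_out/V_p = 203.23/230 = 0.884 A.

I_p ≈ 0.884 A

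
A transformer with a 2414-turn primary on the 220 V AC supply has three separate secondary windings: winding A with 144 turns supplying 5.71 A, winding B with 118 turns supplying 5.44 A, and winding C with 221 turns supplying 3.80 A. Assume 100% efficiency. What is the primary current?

V_A = 220 × 144/2414 = 13.123 V; V_B = 220 × 118/2414 = 10.754 V; V_C = 220 × 221/2414 = 20.141 V.
P_out = V_A I_A + V_B I_B + V_C I_C = 13.123×5.71 + 10.754×5.44 + 20.141×3.80 = 74.935 + 58.501 + 76.535 = 209.97 W.
Ideal ⇒ P_in = P_out, so I_p = P_out/V_p = 209.97/220 = 0.954 A.

I_p ≈ 0.954 A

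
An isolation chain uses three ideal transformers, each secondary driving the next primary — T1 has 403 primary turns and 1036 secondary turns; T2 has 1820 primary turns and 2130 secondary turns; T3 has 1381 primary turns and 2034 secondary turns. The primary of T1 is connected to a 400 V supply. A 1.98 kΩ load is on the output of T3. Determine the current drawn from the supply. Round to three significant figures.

I_supply ≈ 3.97 A

After T1: V = 400.00 × 1036/403 = 1028.3 V.
After T2: V = 1028.3 × 2130/1820 = 1203.4 V.
After T3: V = 1203.4 × 2034/1381 = 1772.5 V.
I_load = 1772.5/1980 = 0.89519 A, so P_out = 1772.5 × 0.89519 = 1586.7 W.
All ideal ⇒ P_in = P_out, so I_supply = 1586.7/400 = 3.97 A.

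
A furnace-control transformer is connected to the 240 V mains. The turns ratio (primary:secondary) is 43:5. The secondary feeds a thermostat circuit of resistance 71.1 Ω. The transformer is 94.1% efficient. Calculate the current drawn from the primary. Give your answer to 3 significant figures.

I_p ≈ 0.0485 A

V_s = 240 × 5/43 = 27.907 V.
I_s = V_s/R = 27.907/71.1 = 0.39250 A.
P_out = V_s I_s = 27.907 × 0.39250 = 10.954 W.
P_in = P_out/η = 10.954/0.941 = 11.640 W.
I_p = P_in/V_p = 11.640/240 = 0.0485 A.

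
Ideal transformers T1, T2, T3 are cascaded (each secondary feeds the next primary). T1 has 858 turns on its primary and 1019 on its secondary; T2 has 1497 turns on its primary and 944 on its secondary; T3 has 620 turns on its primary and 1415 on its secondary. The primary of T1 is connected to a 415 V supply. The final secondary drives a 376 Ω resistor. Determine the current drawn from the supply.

I_supply ≈ 3.22 A

After T1: V = 415.00 × 1019/858 = 492.87 V.
After T2: V = 492.87 × 944/1497 = 310.80 V.
After T3: V = 310.80 × 1415/620 = 709.33 V.
I_load = 709.33/376 = 1.8865 A, so P_out = 709.33 × 1.8865 = 1338.2 W.
All ideal ⇒ P_in = P_out, so I_supply = 1338.2/415 = 3.22 A.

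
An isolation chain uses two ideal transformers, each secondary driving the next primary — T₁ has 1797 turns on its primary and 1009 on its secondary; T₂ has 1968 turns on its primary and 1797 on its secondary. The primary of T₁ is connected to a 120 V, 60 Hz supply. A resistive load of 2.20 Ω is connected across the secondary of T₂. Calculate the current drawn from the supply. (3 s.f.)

After T₁: V = 120.00 × 1009/1797 = 67.379 V.
After T₂: V = 67.379 × 1797/1968 = 61.524 V.
I_load = 61.524/2.20 = 27.966 A, so P_out = 61.524 × 27.966 = 1720.6 W.
All ideal ⇒ P_in = P_out, so I_supply = 1720.6/120 = 14.3 A.

I_supply ≈ 14.3 A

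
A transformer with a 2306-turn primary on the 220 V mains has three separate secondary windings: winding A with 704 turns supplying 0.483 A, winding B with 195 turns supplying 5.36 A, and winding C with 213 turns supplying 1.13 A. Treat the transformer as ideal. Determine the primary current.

I_p ≈ 0.705 A

V_A = 220 × 704/2306 = 67.164 V; V_B = 220 × 195/2306 = 18.604 V; V_C = 220 × 213/2306 = 20.321 V.
P_out = V_A I_A + V_B I_B + V_C I_C = 67.164×0.483 + 18.604×5.36 + 20.321×1.13 = 32.440 + 99.716 + 22.963 = 155.12 W.
Ideal ⇒ P_in = P_out, so I_p = P_out/V_p = 155.12/220 = 0.705 A.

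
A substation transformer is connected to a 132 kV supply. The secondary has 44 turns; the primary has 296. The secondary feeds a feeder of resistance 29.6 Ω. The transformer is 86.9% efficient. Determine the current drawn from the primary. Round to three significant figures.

I_p ≈ 113 A

V_s = 132000 × 44/296 = 19622 V.
I_s = V_s/R = 19622/29.6 = 662.89 A.
P_out = V_s I_s = 19622 × 662.89 = 1.3007×10^7 W.
P_in = P_out/η = 1.3007×10^7/0.869 = 1.4968×10^7 W.
I_p = P_in/V_p = 1.4968×10^7/132000 = 113 A.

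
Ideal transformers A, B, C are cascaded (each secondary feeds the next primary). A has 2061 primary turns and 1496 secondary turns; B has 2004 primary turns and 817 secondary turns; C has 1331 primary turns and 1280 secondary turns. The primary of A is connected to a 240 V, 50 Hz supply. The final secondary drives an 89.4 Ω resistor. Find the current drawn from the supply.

I_supply ≈ 0.217 A

After A: V = 240.00 × 1496/2061 = 174.21 V.
After B: V = 174.21 × 817/2004 = 71.021 V.
After C: V = 71.021 × 1280/1331 = 68.300 V.
I_load = 68.300/89.4 = 0.76398 A, so P_out = 68.300 × 0.76398 = 52.180 W.
All ideal ⇒ P_in = P_out, so I_supply = 52.180/240 = 0.217 A.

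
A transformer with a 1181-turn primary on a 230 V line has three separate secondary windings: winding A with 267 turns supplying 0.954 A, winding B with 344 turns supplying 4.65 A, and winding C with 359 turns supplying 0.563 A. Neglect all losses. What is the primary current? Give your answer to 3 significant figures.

V_A = 230 × 267/1181 = 51.998 V; V_B = 230 × 344/1181 = 66.994 V; V_C = 230 × 359/1181 = 69.915 V.
P_out = V_A I_A + V_B I_B + V_C I_C = 51.998×0.954 + 66.994×4.65 + 69.915×0.563 = 49.606 + 311.52 + 39.362 = 400.49 W.
Ideal ⇒ P_in = P_out, so I_p = P_out/V_p = 400.49/230 = 1.74 A.

I_p ≈ 1.74 A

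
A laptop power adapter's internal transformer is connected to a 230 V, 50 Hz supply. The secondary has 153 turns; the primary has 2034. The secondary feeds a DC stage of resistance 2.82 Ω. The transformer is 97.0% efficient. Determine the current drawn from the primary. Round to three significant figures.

V_s = 230 × 153/2034 = 17.301 V.
I_s = V_s/R = 17.301/2.82 = 6.1351 A.
P_out = V_s I_s = 17.301 × 6.1351 = 106.14 W.
P_in = P_out/η = 106.14/0.970 = 109.42 W.
I_p = P_in/V_p = 109.42/230 = 0.476 A.

I_p ≈ 0.476 A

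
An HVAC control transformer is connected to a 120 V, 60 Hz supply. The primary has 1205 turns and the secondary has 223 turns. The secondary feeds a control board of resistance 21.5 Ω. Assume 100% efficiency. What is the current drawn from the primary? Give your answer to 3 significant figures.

I_p ≈ 0.191 A

V_s = V_p × N_s/N_p = 120 × 223/1205 = 22.207 V.
I_s = V_s/R = 22.207/21.5 = 1.0329 A.
For an ideal transformer I_p N_p = I_s N_s, so I_p = 1.0329 × 223/1205 = 0.191 A.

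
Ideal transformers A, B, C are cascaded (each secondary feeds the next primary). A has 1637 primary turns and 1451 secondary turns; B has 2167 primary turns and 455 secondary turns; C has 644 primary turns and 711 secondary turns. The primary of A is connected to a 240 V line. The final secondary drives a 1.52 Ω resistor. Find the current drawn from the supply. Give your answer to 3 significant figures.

I_supply ≈ 6.67 A

After A: V = 240.00 × 1451/1637 = 212.73 V.
After B: V = 212.73 × 455/2167 = 44.667 V.
After C: V = 44.667 × 711/644 = 49.314 V.
I_load = 49.314/1.52 = 32.443 A, so P_out = 49.314 × 32.443 = 1599.9 W.
All ideal ⇒ P_in = P_out, so I_supply = 1599.9/240 = 6.67 A.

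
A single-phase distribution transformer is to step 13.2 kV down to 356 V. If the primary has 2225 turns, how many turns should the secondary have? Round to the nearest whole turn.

N_s = 60 turns

N_s/N_p = V_s/V_p, so N_s = 2225 × 356/13200 = 60.0 ≈ 60 turns.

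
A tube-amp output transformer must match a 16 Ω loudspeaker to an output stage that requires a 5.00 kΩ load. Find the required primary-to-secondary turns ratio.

N_p/N_s ≈ 17.7

Z_p/Z_s = (N_p/N_s)², so N_p/N_s = √(5000/16) = √312 = 17.7.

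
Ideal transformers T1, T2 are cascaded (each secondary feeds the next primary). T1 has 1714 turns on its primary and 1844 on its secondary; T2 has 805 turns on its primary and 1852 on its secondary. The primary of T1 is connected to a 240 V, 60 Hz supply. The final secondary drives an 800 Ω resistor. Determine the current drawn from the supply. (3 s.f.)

I_supply ≈ 1.84 A

Secondary of T1: V = 240.00 × 1844/1714 = 258.20 V.
Secondary of T2: V = 258.20 × 1852/805 = 594.03 V.
I_load = 594.03/800 = 0.74253 A, so P_out = 594.03 × 0.74253 = 441.09 W.
All ideal ⇒ P_in = P_out, so I_supply = 441.09/240 = 1.84 A.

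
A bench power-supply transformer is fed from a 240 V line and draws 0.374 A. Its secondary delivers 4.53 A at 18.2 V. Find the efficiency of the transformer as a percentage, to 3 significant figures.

P_in = 240 × 0.374 = 89.7600 W.
P_out = 18.2 × 4.53 = 82.4460 W.
η = P_out/P_in = 82.4460/89.7600 = 0.919.

η ≈ 91.9%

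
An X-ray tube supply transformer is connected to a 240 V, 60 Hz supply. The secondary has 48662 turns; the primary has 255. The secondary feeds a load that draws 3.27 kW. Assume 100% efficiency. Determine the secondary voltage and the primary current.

V_s ≈ 45800 V, I_p ≈ 13.6 A

V_s = V_p × N_s/N_p = 240 × 48662/255 = 45800 V.
I_s = P/V_s = 3270/45800 = 0.071398 A.
I_p = I_s × N_s/N_p = 0.071398 × 48662/255 = 13.6 A.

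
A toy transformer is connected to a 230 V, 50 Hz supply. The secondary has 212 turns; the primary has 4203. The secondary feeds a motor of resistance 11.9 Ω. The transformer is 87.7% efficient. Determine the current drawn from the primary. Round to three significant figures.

I_p ≈ 0.0561 A

V_s = 230 × 212/4203 = 11.601 V.
I_s = V_s/R = 11.601/11.9 = 0.97489 A.
P_out = V_s I_s = 11.601 × 0.97489 = 11.310 W.
P_in = P_out/η = 11.310/0.877 = 12.896 W.
I_p = P_in/V_p = 12.896/230 = 0.0561 A.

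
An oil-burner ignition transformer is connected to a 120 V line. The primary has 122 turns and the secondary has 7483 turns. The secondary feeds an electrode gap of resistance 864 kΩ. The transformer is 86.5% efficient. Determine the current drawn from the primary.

I_p ≈ 0.604 A

V_s = 120 × 7483/122 = 7360.3 V.
I_s = V_s/R = 7360.3/864000 = 0.0085189 A.
P_out = V_s I_s = 7360.3 × 0.0085189 = 62.702 W.
P_in = P_out/η = 62.702/0.865 = 72.488 W.
I_p = P_in/V_p = 72.488/120 = 0.604 A.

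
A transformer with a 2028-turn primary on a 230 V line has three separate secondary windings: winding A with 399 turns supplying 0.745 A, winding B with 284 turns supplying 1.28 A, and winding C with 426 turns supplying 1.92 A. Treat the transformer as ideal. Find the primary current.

V_A = 230 × 399/2028 = 45.251 V; V_B = 230 × 284/2028 = 32.209 V; V_C = 230 × 426/2028 = 48.314 V.
P_out = V_A I_A + V_B I_B + V_C I_C = 45.251×0.745 + 32.209×1.28 + 48.314×1.92 = 33.712 + 41.228 + 92.762 = 167.70 W.
Ideal ⇒ P_in = P_out, so I_p = P_out/V_p = 167.70/230 = 0.729 A.

I_p ≈ 0.729 A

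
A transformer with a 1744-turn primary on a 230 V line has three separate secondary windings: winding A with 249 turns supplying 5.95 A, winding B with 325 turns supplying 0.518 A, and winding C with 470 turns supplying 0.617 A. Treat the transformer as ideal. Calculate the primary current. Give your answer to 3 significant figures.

I_p ≈ 1.11 A

V_A = 230 × 249/1744 = 32.838 V; V_B = 230 × 325/1744 = 42.861 V; V_C = 230 × 470/1744 = 61.984 V.
P_out = V_A I_A + V_B I_B + V_C I_C = 32.838×5.95 + 42.861×0.518 + 61.984×0.617 = 195.39 + 22.202 + 38.244 = 255.83 W.
Ideal ⇒ P_in = P_out, so I_p = P_out/V_p = 255.83/230 = 1.11 A.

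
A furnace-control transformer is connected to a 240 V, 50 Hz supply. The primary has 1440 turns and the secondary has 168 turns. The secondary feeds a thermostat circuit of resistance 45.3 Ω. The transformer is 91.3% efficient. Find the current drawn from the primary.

I_p ≈ 0.0790 A

V_s = 240 × 168/1440 = 28.000 V.
I_s = V_s/R = 28.000/45.3 = 0.61810 A.
P_out = V_s I_s = 28.000 × 0.61810 = 17.307 W.
P_in = P_out/η = 17.307/0.913 = 18.956 W.
I_p = P_in/V_p = 18.956/240 = 0.0790 A.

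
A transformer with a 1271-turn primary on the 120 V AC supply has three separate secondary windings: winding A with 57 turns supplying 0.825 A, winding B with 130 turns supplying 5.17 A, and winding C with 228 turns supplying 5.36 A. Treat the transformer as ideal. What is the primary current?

V_A = 120 × 57/1271 = 5.3816 V; V_B = 120 × 130/1271 = 12.274 V; V_C = 120 × 228/1271 = 21.526 V.
P_out = V_A I_A + V_B I_B + V_C I_C = 5.3816×0.825 + 12.274×5.17 + 21.526×5.36 = 4.4398 + 63.456 + 115.38 = 183.28 W.
Ideal ⇒ P_in = P_out, so I_p = P_out/V_p = 183.28/120 = 1.53 A.

I_p ≈ 1.53 A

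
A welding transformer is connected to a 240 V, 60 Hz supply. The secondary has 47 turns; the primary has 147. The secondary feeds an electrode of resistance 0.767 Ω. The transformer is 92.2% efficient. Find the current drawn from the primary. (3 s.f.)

V_s = 240 × 47/147 = 76.735 V.
I_s = V_s/R = 76.735/0.767 = 100.05 A.
P_out = V_s I_s = 76.735 × 100.05 = 7676.9 W.
P_in = P_out/η = 7676.9/0.922 = 8326.4 W.
I_p = P_in/V_p = 8326.4/240 = 34.7 A.

I_p ≈ 34.7 A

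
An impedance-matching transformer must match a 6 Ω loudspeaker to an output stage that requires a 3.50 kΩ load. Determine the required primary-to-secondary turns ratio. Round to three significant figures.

Z_p/Z_s = (N_p/N_s)², so N_p/N_s = √(3500/6) = √583 = 24.2.

N_p/N_s ≈ 24.2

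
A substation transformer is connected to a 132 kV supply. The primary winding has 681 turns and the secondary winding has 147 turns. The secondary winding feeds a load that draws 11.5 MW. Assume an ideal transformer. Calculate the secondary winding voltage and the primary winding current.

V_s = V_p × N_s/N_p = 132000 × 147/681 = 28493 V.
I_s = P/V_s = 1.15×10^7/28493 = 403.60 A.
I_p = I_s × N_s/N_p = 403.60 × 147/681 = 87.1 A.

V_s ≈ 28500 V, I_p ≈ 87.1 A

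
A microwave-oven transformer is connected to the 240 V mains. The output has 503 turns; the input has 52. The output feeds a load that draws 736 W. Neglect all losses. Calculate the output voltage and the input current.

V_out = V_in × N_out/N_in = 240 × 503/52 = 2321.5 V.
I_out = P/V_out = 736/2321.5 = 0.31703 A.
I_in = I_out × N_out/N_in = 0.31703 × 503/52 = 3.07 A.

V_out ≈ 2320 V, I_in ≈ 3.07 A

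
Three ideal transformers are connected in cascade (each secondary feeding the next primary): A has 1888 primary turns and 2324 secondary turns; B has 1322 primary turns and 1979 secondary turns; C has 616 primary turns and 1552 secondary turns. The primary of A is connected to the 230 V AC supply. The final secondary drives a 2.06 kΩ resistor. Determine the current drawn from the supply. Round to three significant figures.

I_supply ≈ 2.41 A

Secondary of A: V = 230.00 × 2324/1888 = 283.11 V.
Secondary of B: V = 283.11 × 1979/1322 = 423.81 V.
Secondary of C: V = 423.81 × 1552/616 = 1067.8 V.
I_load = 1067.8/2060 = 0.51835 A, so P_out = 1067.8 × 0.51835 = 553.49 W.
All ideal ⇒ P_in = P_out, so I_supply = 553.49/230 = 2.41 A.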